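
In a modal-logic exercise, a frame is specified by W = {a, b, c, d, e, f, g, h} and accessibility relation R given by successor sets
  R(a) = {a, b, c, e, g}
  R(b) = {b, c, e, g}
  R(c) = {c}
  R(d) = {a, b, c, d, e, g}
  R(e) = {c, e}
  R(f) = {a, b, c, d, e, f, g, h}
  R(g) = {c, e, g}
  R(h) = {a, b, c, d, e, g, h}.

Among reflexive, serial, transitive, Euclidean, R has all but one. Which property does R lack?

Euclidean

Reflexive: yes — every world is R-related to itself.
Serial: yes — every world has a successor (e.g. a R a).
Transitive: yes — every two-step R-path is closed by a direct edge.
Euclidean: no — a R c and a R b, but not c R b.
Only Euclidean fails.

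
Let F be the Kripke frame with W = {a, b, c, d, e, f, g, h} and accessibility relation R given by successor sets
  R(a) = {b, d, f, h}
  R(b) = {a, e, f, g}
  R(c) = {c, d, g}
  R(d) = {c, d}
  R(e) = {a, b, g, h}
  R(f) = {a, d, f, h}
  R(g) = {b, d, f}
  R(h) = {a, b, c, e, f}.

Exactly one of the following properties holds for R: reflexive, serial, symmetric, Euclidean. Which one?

serial

Reflexive: no — a is not related to itself.
Serial: yes — every world has a successor (e.g. a R b).
Symmetric: no — a R d but not d R a.
Euclidean: no — a R b and a R d, but not b R d.
Only serial holds.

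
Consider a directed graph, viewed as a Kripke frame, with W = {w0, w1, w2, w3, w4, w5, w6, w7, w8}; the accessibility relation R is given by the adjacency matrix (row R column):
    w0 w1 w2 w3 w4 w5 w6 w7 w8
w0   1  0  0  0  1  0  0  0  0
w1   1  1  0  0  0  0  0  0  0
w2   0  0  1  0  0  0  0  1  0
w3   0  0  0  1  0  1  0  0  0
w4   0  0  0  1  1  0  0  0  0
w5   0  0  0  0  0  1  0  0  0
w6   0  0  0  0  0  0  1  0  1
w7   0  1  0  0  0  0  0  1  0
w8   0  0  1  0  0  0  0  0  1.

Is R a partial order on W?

Reflexive: yes — every world is R-related to itself.
Transitive: no — w0 R w4 and w4 R w3, but not w0 R w3.
Antisymmetric: yes — no distinct pair is related both ways.
So R is not a partial order.

No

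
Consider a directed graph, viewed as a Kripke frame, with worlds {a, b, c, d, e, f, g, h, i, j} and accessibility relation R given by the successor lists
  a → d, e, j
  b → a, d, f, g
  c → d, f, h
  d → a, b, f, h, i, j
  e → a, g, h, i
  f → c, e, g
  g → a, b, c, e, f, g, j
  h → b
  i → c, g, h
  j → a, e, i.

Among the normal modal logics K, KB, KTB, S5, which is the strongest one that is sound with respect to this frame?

K

Symmetric (axiom B): no — b R a but not a R b.
Reflexive (axiom T): no — a is not related to itself.
Euclidean (axiom 5): no — a R d and a R e, but not d R e.
So F validates K; KB would additionally require R to be symmetric. The strongest is K.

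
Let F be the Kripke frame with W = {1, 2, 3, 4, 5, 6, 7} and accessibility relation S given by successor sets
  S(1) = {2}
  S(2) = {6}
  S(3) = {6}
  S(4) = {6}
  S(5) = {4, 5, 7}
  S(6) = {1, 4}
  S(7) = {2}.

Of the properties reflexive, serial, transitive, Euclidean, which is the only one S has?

serial

Reflexive: no — 1 is not related to itself.
Serial: yes — every world has a successor (e.g. 1 S 2).
Transitive: no — 1 S 2 and 2 S 6, but not 1 S 6.
Euclidean: no — 5 S 4 and 5 S 7, but not 4 S 7.
Only serial holds.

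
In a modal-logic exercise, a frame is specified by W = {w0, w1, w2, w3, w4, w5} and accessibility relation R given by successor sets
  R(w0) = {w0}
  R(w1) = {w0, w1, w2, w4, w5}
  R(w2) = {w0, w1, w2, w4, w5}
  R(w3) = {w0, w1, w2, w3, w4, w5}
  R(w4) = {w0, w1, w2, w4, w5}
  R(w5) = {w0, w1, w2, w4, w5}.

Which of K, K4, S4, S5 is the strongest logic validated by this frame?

S4

Transitive (axiom 4): yes — every two-step R-path is closed by a direct edge.
Reflexive (axiom T): yes — every world is R-related to itself.
Euclidean (axiom 5): no — w1 R w0 and w1 R w2, but not w0 R w2.
So F validates K, K4, S4; S5 would additionally require R to be Euclidean. The strongest is S4.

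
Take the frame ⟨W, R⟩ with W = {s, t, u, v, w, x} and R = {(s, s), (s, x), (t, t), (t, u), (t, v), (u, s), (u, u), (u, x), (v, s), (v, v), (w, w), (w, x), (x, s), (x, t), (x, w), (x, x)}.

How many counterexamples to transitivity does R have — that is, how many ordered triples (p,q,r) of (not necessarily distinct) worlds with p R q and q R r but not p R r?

12

Enumerating: (s,x,t), (s,x,w), (t,u,s), (t,u,x), (t,v,s), (u,x,t), (u,x,w), (v,s,x), (w,x,s), (w,x,t), (x,t,u), (x,t,v).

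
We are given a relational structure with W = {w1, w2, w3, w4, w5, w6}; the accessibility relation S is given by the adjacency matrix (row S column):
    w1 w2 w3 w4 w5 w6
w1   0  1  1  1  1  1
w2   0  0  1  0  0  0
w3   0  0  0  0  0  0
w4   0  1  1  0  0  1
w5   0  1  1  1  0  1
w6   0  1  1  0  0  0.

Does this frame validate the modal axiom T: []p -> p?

No

Axiom T corresponds to the accessibility relation being reflexive.
Reflexive: no — w1 is not related to itself.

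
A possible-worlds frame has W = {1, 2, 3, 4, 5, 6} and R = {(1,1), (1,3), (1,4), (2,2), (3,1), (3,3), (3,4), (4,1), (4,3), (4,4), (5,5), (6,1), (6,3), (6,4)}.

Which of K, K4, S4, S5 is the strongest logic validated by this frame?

Transitive (axiom 4): yes — every two-step R-path is closed by a direct edge.
Reflexive (axiom T): no — 6 is not related to itself.
Euclidean (axiom 5): yes — any two successors of a common world are R-related.
So F validates K, K4; S4 would additionally require R to be reflexive. The strongest is K4.

K4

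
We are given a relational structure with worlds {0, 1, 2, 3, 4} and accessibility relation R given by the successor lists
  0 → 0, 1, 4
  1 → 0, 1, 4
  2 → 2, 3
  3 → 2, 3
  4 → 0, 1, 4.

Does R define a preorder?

Yes

Reflexive: yes — every world is R-related to itself.
Transitive: yes — every two-step R-path is closed by a direct edge.
So R is a preorder.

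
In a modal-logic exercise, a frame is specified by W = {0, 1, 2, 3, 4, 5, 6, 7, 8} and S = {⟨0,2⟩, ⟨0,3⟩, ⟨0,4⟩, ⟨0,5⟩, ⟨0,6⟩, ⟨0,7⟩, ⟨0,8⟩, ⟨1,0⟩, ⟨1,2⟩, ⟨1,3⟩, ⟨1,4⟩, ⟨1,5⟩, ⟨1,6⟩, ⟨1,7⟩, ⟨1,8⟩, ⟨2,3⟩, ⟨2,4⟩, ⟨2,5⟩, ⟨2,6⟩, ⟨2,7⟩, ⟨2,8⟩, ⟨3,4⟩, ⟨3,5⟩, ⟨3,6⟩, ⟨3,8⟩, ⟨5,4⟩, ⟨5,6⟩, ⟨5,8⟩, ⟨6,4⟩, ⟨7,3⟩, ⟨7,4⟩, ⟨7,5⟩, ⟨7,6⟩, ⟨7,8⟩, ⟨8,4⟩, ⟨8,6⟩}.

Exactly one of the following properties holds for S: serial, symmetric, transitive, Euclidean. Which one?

transitive

Serial: no — 4 has no S-successor.
Symmetric: no — 0 S 2 but not 2 S 0.
Transitive: yes — every two-step S-path is closed by a direct edge.
Euclidean: no — 0 S 3 and 0 S 2, but not 3 S 2.
Only transitive holds.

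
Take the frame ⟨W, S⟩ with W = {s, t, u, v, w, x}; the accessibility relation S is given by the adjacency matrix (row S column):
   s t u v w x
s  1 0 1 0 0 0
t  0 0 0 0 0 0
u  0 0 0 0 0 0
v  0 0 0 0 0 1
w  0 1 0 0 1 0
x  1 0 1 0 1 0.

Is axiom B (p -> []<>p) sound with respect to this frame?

No

Axiom B corresponds to the accessibility relation being symmetric.
Symmetric: no — s S u but not u S s.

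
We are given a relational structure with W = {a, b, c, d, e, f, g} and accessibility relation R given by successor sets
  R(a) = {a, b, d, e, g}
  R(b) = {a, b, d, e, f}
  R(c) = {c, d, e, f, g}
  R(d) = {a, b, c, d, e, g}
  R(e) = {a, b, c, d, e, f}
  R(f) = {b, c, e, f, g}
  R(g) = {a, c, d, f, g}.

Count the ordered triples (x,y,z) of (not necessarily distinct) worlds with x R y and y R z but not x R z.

40

Enumerating: (a,b,f), (a,d,c), (a,e,c), (a,e,f), (a,g,c), (a,g,f), (b,a,g), (b,d,c), (b,d,g), (b,e,c), (b,f,c), (b,f,g), … and 28 more.
Total: 40.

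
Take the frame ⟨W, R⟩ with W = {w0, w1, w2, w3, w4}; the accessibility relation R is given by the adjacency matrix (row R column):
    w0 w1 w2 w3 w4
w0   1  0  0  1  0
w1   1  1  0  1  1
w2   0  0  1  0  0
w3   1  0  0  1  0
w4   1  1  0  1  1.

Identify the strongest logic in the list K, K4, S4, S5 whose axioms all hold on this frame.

Transitive (axiom 4): yes — every two-step R-path is closed by a direct edge.
Reflexive (axiom T): yes — every world is R-related to itself.
Euclidean (axiom 5): no — w1 R w0 and w1 R w4, but not w0 R w4.
So F validates K, K4, S4; S5 would additionally require R to be Euclidean. The strongest is S4.

S4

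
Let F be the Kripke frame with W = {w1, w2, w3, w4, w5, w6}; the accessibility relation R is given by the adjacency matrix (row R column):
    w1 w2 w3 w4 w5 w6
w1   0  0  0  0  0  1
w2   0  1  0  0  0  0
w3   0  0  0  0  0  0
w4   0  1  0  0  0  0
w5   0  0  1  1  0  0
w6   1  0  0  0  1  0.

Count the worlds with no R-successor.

Enumerating: w3.

1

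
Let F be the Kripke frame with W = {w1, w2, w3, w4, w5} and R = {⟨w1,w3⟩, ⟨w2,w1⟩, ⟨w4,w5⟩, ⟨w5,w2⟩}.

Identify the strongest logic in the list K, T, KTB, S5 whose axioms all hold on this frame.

Reflexive (axiom T): no — w1 is not related to itself.
Symmetric (axiom B): no — w1 R w3 but not w3 R w1.
Euclidean (axiom 5): no — w1 R w3 and w1 R w3, but not w3 R w3.
So F validates K; T would additionally require R to be reflexive. The strongest is K.

K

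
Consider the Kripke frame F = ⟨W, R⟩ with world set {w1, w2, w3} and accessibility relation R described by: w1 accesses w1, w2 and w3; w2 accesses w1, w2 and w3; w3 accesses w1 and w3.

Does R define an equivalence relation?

Reflexive: yes — every world is R-related to itself.
Symmetric: no — w2 R w3 but not w3 R w2.
Transitive: no — w3 R w1 and w1 R w2, but not w3 R w2.
So R is not an equivalence relation.

No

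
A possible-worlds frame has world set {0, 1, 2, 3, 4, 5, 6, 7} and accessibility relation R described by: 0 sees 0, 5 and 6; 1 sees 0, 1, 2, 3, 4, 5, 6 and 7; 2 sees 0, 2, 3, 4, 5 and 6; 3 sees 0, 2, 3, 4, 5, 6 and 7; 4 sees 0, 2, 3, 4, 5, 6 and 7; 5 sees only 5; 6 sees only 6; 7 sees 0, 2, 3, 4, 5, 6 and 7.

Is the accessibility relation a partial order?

No

Reflexive: yes — every world is R-related to itself.
Transitive: no — 2 R 3 and 3 R 7, but not 2 R 7.
Antisymmetric: no — 2 R 3 and 3 R 2 with 2 ≠ 3.
So R is not a partial order.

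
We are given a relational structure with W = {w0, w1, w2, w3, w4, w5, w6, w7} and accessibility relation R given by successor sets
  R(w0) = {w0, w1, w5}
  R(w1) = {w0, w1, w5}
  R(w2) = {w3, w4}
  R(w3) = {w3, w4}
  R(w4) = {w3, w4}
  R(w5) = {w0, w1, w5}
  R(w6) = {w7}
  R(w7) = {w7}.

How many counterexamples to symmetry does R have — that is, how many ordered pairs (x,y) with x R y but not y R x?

Enumerating: (w2,w3), (w2,w4), (w6,w7).

3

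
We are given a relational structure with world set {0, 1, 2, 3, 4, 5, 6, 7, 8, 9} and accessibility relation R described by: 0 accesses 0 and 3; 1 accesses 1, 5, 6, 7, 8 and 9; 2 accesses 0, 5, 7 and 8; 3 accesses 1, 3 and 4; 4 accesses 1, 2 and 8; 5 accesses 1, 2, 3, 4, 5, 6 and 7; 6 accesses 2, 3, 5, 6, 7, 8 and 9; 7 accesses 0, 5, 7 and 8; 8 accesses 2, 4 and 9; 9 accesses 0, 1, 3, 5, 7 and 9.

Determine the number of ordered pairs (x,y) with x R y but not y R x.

Enumerating: (0,3), (1,6), (1,7), (1,8), (2,0), (2,7), (3,1), (3,4), (4,1), (4,2), (5,3), (5,4), … and 12 more.
Total: 24.

24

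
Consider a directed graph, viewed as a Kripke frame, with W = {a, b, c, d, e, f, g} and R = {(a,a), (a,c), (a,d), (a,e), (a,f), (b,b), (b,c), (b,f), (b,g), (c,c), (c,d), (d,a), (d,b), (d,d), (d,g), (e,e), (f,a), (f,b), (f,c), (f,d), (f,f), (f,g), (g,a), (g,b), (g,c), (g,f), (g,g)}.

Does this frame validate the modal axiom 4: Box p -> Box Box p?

No

The schema 4 characterises exactly the transitive frames.
Transitive: no — a R d and d R b, but not a R b.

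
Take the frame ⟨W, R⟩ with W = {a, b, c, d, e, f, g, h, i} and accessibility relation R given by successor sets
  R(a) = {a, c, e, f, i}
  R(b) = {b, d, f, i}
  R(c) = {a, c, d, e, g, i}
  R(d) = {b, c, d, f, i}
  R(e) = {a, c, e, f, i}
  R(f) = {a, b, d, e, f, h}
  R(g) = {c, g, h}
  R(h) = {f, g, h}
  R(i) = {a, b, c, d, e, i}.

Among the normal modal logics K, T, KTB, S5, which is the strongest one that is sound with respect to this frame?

KTB

Reflexive (axiom T): yes — every world is R-related to itself.
Symmetric (axiom B): yes — every pair in R has its reverse in R.
Euclidean (axiom 5): no — a R c and a R f, but not c R f.
So F validates K, T, KTB; S5 would additionally require R to be Euclidean. The strongest is KTB.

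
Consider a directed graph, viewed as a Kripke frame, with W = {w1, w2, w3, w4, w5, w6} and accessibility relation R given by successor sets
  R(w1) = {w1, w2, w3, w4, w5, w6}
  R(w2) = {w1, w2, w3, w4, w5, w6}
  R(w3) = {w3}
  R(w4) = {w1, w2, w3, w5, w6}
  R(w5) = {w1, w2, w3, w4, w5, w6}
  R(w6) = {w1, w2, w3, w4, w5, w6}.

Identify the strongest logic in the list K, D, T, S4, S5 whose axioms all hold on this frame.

Serial (axiom D): yes — every world has a successor (e.g. w1 R w1).
Reflexive (axiom T): no — w4 is not related to itself.
Transitive (axiom 4): no — w4 R w1 and w1 R w4, but not w4 R w4.
Euclidean (axiom 5): no — w1 R w3 and w1 R w2, but not w3 R w2.
So F validates K, D; T would additionally require R to be reflexive. The strongest is D.

D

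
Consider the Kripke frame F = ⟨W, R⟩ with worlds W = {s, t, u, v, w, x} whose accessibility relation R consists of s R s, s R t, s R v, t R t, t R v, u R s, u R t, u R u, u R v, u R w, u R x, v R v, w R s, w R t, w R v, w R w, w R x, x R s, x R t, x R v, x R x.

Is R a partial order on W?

Yes

Reflexive: yes — every world is R-related to itself.
Transitive: yes — every two-step R-path is closed by a direct edge.
Antisymmetric: yes — no distinct pair is related both ways.
So R is a partial order.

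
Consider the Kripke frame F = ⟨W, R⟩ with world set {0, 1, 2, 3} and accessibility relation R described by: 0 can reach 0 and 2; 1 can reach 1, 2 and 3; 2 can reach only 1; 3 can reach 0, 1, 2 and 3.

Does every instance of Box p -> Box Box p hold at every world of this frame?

Axiom 4 corresponds to the accessibility relation being transitive.
Transitive: no — 0 R 2 and 2 R 1, but not 0 R 1.

No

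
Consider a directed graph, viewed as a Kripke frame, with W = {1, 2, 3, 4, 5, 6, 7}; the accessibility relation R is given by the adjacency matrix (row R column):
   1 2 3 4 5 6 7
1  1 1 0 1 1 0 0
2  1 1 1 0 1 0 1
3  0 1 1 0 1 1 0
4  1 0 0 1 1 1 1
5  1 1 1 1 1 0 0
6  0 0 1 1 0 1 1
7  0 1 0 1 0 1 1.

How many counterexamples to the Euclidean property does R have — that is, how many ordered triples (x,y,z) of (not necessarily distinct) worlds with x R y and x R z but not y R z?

36

Enumerating: (1,2,4), (1,4,2), (2,1,3), (2,1,7), (2,3,1), (2,3,7), (2,5,7), (2,7,1), (2,7,3), (2,7,5), (3,2,6), (3,5,6), … and 24 more.
Total: 36.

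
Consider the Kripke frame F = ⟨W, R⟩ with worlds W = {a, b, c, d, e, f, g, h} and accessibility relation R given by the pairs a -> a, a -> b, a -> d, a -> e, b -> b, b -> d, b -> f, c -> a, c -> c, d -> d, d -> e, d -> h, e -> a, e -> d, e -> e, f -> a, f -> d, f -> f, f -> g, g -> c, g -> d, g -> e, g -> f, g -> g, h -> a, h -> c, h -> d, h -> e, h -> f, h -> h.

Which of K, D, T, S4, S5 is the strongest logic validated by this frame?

Serial (axiom D): yes — every world has a successor (e.g. a R a).
Reflexive (axiom T): yes — every world is R-related to itself.
Transitive (axiom 4): no — a R b and b R f, but not a R f.
Euclidean (axiom 5): no — a R b and a R e, but not b R e.
So F validates K, D, T; S4 would additionally require R to be transitive. The strongest is T.

T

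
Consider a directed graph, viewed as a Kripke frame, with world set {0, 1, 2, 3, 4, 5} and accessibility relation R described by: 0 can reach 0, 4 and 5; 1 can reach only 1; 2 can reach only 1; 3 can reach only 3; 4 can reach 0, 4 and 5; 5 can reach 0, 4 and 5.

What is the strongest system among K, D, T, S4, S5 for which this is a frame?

Serial (axiom D): yes — every world has a successor (e.g. 0 R 0).
Reflexive (axiom T): no — 2 is not related to itself.
Transitive (axiom 4): yes — every two-step R-path is closed by a direct edge.
Euclidean (axiom 5): yes — any two successors of a common world are R-related.
So F validates K, D; T would additionally require R to be reflexive. The strongest is D.

D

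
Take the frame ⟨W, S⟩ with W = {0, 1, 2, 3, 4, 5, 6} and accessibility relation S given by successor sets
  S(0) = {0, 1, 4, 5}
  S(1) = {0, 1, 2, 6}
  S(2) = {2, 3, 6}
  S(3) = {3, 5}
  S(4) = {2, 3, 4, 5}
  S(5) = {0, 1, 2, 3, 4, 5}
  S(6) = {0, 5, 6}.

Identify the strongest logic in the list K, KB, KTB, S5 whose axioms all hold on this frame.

Symmetric (axiom B): no — 0 S 4 but not 4 S 0.
Reflexive (axiom T): yes — every world is S-related to itself.
Euclidean (axiom 5): no — 0 S 1 and 0 S 4, but not 1 S 4.
So F validates K; KB would additionally require S to be symmetric. The strongest is K.

K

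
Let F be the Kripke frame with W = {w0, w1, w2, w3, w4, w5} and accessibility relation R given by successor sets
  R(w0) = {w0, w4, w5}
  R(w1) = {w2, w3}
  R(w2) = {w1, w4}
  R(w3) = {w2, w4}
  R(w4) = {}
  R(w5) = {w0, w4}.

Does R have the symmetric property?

No

Symmetric: no — w0 R w4 but not w4 R w0.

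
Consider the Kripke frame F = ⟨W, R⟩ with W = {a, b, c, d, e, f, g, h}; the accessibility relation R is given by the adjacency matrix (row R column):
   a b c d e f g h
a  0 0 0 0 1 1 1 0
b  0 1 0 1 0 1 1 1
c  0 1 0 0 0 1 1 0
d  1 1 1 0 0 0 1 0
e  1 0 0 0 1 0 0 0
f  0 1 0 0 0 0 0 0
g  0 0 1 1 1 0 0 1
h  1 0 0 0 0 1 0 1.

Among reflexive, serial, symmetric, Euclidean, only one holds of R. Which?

serial

Reflexive: no — a is not related to itself.
Serial: yes — every world has a successor (e.g. a R e).
Symmetric: no — a R f but not f R a.
Euclidean: no — a R e and a R f, but not e R f.
Only serial holds.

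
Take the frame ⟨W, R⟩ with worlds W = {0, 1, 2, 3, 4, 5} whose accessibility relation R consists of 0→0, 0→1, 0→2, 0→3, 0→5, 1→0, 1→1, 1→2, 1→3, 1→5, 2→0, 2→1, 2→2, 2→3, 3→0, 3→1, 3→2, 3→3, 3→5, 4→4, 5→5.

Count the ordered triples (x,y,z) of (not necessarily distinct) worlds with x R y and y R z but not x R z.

3

Enumerating: (2,0,5), (2,1,5), (2,3,5).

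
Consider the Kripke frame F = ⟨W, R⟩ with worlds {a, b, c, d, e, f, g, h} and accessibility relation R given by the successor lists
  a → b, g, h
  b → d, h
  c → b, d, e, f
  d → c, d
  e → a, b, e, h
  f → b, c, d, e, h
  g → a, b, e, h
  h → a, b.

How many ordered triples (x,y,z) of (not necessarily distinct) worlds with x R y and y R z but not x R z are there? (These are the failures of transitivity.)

27

Enumerating: (a,b,d), (a,g,a), (a,g,e), (a,h,a), (b,d,c), (b,h,a), (b,h,b), (c,b,h), (c,d,c), (c,e,a), (c,e,h), (c,f,c), … and 15 more.
Total: 27.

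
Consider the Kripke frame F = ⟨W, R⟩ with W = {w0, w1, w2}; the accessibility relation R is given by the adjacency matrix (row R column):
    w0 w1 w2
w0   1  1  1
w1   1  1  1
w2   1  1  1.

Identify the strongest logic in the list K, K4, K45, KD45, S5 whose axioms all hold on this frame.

Transitive (axiom 4): yes — every two-step R-path is closed by a direct edge.
Euclidean (axiom 5): yes — any two successors of a common world are R-related.
Serial (axiom D): yes — every world has a successor (e.g. w0 R w0).
Reflexive (axiom T): yes — every world is R-related to itself.
So F validates K, K4, K45, KD45, S5. The strongest is S5.

S5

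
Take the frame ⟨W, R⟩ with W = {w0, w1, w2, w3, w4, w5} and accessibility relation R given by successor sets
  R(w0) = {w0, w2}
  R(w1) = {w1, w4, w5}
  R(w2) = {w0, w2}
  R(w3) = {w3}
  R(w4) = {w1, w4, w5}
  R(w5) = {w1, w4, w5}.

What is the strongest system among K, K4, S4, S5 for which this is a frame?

S5

Transitive (axiom 4): yes — every two-step R-path is closed by a direct edge.
Reflexive (axiom T): yes — every world is R-related to itself.
Euclidean (axiom 5): yes — any two successors of a common world are R-related.
So F validates K, K4, S4, S5. The strongest is S5.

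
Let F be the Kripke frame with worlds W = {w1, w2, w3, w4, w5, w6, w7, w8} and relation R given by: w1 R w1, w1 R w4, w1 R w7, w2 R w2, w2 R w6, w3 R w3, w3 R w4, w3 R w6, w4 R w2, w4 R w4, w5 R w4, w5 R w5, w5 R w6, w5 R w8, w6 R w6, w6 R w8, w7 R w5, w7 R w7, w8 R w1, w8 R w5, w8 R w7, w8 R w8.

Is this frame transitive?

Transitive: no — w1 R w4 and w4 R w2, but not w1 R w2.

No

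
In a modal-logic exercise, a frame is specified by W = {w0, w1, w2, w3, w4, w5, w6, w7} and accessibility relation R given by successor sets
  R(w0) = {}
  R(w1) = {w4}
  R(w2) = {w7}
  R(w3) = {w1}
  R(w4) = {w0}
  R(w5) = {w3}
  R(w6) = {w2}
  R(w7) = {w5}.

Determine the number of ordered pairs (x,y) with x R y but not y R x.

7

Enumerating: (w1,w4), (w2,w7), (w3,w1), (w4,w0), (w5,w3), (w6,w2), (w7,w5).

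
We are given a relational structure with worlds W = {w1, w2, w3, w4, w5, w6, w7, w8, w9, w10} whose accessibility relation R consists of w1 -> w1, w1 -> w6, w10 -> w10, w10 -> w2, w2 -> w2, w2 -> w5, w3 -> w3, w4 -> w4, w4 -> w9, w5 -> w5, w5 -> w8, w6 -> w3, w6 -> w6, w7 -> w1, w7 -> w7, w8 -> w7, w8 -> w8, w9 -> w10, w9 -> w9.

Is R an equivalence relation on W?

Reflexive: yes — every world is R-related to itself.
Symmetric: no — w1 R w6 but not w6 R w1.
Transitive: no — w1 R w6 and w6 R w3, but not w1 R w3.
So R is not an equivalence relation.

No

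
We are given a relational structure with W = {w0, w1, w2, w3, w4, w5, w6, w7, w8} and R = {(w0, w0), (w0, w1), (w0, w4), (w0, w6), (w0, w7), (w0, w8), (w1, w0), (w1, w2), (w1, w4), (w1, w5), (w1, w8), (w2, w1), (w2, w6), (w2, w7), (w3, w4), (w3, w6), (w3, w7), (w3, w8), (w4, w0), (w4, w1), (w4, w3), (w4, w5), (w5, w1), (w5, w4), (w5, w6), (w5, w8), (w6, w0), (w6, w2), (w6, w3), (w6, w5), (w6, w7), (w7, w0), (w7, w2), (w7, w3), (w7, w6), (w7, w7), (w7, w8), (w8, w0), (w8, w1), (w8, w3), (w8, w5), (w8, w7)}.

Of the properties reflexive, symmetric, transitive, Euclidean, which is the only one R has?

symmetric

Reflexive: no — w1 is not related to itself.
Symmetric: yes — every pair in R has its reverse in R.
Transitive: no — w0 R w1 and w1 R w2, but not w0 R w2.
Euclidean: no — w0 R w1 and w0 R w6, but not w1 R w6.
Only symmetric holds.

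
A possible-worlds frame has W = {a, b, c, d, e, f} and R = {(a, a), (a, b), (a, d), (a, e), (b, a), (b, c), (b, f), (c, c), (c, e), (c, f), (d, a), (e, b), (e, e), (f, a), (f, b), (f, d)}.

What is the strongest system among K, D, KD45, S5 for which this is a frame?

Serial (axiom D): yes — every world has a successor (e.g. a R a).
Euclidean (axiom 5): no — a R b and a R d, but not b R d.
Transitive (axiom 4): no — a R b and b R c, but not a R c.
Reflexive (axiom T): no — b is not related to itself.
So F validates K, D; KD45 would additionally require R to be Euclidean and transitive. The strongest is D.

D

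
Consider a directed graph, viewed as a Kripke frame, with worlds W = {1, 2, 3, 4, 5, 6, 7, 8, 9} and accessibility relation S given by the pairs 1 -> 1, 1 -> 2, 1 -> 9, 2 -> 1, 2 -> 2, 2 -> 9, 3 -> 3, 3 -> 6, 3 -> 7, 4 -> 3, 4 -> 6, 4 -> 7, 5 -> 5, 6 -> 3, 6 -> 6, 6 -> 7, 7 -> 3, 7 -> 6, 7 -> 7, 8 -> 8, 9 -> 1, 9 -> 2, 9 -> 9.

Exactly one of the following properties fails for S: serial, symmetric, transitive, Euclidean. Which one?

Serial: yes — every world has a successor (e.g. 1 S 1).
Symmetric: no — 4 S 3 but not 3 S 4.
Transitive: yes — every two-step S-path is closed by a direct edge.
Euclidean: yes — any two successors of a common world are S-related.
Only symmetric fails.

symmetric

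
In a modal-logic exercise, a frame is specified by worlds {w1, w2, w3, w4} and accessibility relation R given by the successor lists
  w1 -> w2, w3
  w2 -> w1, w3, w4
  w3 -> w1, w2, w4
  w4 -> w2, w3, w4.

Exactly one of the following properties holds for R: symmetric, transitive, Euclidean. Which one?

symmetric

Symmetric: yes — every pair in R has its reverse in R.
Transitive: no — w1 R w2 and w2 R w4, but not w1 R w4.
Euclidean: no — w2 R w1 and w2 R w4, but not w1 R w4.
Only symmetric holds.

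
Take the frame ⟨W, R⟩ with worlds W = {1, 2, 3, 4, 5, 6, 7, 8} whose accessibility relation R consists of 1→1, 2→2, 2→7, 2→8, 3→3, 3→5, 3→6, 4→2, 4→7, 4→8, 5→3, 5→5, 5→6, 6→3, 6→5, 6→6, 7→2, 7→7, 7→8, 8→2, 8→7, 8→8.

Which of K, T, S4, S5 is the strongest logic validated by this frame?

K

Reflexive (axiom T): no — 4 is not related to itself.
Transitive (axiom 4): yes — every two-step R-path is closed by a direct edge.
Euclidean (axiom 5): yes — any two successors of a common world are R-related.
So F validates K; T would additionally require R to be reflexive. The strongest is K.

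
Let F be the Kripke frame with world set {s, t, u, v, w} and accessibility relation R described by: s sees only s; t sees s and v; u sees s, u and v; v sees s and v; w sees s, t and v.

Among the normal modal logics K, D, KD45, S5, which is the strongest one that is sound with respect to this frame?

Serial (axiom D): yes — every world has a successor (e.g. s R s).
Euclidean (axiom 5): no — t R s and t R v, but not s R v.
Transitive (axiom 4): yes — every two-step R-path is closed by a direct edge.
Reflexive (axiom T): no — t is not related to itself.
So F validates K, D; KD45 would additionally require R to be Euclidean. The strongest is D.

D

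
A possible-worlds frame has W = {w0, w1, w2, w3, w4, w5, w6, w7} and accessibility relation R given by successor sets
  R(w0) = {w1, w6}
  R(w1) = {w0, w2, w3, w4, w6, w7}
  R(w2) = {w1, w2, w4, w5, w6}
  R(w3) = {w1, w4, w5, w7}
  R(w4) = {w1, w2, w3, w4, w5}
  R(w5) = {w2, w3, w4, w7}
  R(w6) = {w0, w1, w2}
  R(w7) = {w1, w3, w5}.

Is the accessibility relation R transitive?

No

Transitive: no — w0 R w1 and w1 R w2, but not w0 R w2.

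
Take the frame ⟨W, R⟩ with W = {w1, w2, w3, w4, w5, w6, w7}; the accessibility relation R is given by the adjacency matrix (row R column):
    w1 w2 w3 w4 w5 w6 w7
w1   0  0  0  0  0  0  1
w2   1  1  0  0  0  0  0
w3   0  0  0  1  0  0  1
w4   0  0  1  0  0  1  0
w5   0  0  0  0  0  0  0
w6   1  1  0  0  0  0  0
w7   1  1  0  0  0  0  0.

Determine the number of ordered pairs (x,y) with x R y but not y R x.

6

Enumerating: (w2,w1), (w3,w7), (w4,w6), (w6,w1), (w6,w2), (w7,w2).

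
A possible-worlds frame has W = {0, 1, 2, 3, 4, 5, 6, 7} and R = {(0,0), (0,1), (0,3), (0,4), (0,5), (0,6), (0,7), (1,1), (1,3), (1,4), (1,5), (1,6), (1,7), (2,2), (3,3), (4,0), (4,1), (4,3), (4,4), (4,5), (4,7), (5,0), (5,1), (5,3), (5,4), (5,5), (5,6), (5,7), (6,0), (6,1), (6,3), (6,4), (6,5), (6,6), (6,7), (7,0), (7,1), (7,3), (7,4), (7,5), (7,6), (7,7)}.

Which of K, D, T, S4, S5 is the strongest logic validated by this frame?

Serial (axiom D): yes — every world has a successor (e.g. 0 R 0).
Reflexive (axiom T): yes — every world is R-related to itself.
Transitive (axiom 4): no — 1 R 4 and 4 R 0, but not 1 R 0.
Euclidean (axiom 5): no — 0 R 3 and 0 R 1, but not 3 R 1.
So F validates K, D, T; S4 would additionally require R to be transitive. The strongest is T.

T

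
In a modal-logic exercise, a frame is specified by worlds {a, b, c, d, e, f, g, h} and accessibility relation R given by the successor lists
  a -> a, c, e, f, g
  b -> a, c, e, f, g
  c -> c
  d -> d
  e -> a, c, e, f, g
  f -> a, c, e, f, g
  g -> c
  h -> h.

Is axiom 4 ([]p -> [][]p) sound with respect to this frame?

Yes

The schema 4 characterises exactly the transitive frames.
Transitive: yes — every two-step R-path is closed by a direct edge.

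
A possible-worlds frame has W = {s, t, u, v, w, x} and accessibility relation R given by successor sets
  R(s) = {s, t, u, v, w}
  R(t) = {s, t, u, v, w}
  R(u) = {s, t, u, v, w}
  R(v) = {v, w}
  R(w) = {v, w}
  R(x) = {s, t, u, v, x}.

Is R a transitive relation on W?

Transitive: no — x R s and s R w, but not x R w.

No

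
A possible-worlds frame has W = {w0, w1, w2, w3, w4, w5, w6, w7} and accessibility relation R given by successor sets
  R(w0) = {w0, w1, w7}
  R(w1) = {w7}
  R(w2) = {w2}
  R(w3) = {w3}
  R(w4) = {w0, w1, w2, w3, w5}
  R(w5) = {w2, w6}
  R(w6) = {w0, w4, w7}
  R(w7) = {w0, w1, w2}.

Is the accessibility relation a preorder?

Reflexive: no — w1 is not related to itself.
Transitive: no — w0 R w7 and w7 R w2, but not w0 R w2.
So R is not a preorder.

No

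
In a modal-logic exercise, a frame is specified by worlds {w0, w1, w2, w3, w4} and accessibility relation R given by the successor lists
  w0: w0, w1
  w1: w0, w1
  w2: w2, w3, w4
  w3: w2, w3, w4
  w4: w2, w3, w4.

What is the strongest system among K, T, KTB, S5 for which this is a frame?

Reflexive (axiom T): yes — every world is R-related to itself.
Symmetric (axiom B): yes — every pair in R has its reverse in R.
Euclidean (axiom 5): yes — any two successors of a common world are R-related.
So F validates K, T, KTB, S5. The strongest is S5.

S5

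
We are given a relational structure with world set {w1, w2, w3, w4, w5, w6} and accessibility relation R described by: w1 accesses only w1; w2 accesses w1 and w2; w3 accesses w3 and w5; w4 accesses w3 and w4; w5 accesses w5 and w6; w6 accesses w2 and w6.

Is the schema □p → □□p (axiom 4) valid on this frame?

By correspondence theory, 4 is valid on a frame iff R is transitive.
Transitive: no — w3 R w5 and w5 R w6, but not w3 R w6.

No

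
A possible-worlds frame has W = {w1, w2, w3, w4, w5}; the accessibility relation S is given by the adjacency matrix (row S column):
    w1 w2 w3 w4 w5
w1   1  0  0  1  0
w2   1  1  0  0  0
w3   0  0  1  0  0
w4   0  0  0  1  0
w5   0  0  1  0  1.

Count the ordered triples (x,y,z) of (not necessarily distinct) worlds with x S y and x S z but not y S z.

3

Enumerating: (w1,w4,w1), (w2,w1,w2), (w5,w3,w5).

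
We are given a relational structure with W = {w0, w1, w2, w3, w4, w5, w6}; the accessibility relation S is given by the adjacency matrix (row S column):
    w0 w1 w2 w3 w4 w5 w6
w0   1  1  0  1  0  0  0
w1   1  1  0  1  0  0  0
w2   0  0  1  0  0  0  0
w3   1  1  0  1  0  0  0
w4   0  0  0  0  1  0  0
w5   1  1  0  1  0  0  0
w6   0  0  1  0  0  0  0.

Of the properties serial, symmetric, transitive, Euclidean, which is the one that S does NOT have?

Serial: yes — every world has a successor (e.g. w0 S w0).
Symmetric: no — w5 S w0 but not w0 S w5.
Transitive: yes — every two-step S-path is closed by a direct edge.
Euclidean: yes — any two successors of a common world are S-related.
Only symmetric fails.

symmetric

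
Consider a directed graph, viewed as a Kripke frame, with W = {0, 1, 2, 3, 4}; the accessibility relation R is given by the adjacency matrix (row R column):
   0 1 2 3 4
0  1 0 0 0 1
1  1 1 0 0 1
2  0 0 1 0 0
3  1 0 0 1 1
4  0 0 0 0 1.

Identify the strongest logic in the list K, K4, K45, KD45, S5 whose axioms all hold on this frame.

K4

Transitive (axiom 4): yes — every two-step R-path is closed by a direct edge.
Euclidean (axiom 5): no — 1 R 4 and 1 R 0, but not 4 R 0.
Serial (axiom D): yes — every world has a successor (e.g. 0 R 0).
Reflexive (axiom T): yes — every world is R-related to itself.
So F validates K, K4; K45 would additionally require R to be Euclidean. The strongest is K4.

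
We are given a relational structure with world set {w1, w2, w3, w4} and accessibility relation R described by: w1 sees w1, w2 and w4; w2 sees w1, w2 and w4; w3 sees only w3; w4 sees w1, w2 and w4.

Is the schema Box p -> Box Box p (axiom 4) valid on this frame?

Axiom 4 corresponds to the accessibility relation being transitive.
Transitive: yes — every two-step R-path is closed by a direct edge.

Yes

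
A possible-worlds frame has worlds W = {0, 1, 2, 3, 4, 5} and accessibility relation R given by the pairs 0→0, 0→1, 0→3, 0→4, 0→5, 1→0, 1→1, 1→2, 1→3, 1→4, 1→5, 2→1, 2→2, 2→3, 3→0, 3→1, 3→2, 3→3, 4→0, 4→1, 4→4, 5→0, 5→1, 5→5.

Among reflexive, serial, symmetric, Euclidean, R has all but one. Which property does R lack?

Euclidean

Reflexive: yes — every world is R-related to itself.
Serial: yes — every world has a successor (e.g. 0 R 0).
Symmetric: yes — every pair in R has its reverse in R.
Euclidean: no — 0 R 3 and 0 R 4, but not 3 R 4.
Only Euclidean fails.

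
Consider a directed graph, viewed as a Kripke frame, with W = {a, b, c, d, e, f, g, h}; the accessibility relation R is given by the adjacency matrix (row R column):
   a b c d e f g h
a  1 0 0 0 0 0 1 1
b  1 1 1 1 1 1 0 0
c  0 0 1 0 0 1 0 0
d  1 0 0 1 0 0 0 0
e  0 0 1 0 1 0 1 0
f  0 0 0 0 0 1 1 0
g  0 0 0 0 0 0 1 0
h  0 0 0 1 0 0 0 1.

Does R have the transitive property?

Transitive: no — a R h and h R d, but not a R d.

No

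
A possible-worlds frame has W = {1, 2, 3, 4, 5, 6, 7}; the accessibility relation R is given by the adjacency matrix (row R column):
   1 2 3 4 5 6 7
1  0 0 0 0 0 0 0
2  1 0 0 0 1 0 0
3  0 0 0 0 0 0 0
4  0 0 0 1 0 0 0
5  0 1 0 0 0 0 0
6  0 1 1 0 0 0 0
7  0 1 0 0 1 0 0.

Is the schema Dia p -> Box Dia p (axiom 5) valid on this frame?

The schema 5 characterises exactly the Euclidean frames.
Euclidean: no — 2 R 1 and 2 R 5, but not 1 R 5.

No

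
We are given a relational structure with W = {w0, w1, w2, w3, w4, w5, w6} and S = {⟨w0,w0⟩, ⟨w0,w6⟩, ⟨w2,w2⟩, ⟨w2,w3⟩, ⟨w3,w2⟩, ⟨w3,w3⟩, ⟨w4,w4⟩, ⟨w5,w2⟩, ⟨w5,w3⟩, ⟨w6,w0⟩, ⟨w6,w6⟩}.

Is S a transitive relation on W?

Yes

Transitive: yes — every two-step S-path is closed by a direct edge.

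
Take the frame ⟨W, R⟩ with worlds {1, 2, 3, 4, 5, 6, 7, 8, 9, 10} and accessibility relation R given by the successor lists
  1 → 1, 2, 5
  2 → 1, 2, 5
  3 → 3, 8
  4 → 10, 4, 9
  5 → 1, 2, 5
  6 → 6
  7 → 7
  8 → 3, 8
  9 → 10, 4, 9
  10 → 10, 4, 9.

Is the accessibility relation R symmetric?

Yes

Symmetric: yes — every pair in R has its reverse in R.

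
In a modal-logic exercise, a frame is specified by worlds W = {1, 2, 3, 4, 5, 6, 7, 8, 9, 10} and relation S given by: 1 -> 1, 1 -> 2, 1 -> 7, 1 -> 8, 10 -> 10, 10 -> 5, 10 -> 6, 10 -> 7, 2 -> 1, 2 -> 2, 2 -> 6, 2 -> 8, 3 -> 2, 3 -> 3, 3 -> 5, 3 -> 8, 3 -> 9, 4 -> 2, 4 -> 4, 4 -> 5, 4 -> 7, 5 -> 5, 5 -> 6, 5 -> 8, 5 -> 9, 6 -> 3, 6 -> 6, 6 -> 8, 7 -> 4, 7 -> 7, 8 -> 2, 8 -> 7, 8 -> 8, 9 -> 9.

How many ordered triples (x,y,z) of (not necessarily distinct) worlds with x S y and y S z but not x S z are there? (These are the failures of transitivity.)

Enumerating: (1,2,6), (1,7,4), (10,5,8), (10,5,9), (10,6,3), (10,6,8), (10,7,4), (2,1,7), (2,6,3), (2,8,7), (3,2,1), (3,2,6), … and 21 more.
Total: 33.

33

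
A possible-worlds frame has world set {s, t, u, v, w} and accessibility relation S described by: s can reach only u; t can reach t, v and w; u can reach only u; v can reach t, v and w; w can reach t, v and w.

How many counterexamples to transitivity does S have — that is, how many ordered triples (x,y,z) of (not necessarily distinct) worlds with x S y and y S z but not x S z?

0

S is transitive; there are no such tuples.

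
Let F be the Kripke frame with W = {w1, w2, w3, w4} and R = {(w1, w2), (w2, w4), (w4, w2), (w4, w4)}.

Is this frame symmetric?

Symmetric: no — w1 R w2 but not w2 R w1.

No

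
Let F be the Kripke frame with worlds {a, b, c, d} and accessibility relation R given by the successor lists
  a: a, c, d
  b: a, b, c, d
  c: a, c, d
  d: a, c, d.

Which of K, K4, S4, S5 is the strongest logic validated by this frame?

Transitive (axiom 4): yes — every two-step R-path is closed by a direct edge.
Reflexive (axiom T): yes — every world is R-related to itself.
Euclidean (axiom 5): no — b R a and b R b, but not a R b.
So F validates K, K4, S4; S5 would additionally require R to be Euclidean. The strongest is S4.

S4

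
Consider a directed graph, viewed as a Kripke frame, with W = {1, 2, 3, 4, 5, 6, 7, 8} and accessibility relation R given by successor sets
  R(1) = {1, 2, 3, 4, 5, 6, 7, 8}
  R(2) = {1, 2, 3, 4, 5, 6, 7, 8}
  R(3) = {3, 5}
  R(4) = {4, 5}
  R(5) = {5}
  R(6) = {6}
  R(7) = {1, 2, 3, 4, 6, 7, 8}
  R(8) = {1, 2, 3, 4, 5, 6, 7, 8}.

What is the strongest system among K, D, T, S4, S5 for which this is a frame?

T

Serial (axiom D): yes — every world has a successor (e.g. 1 R 1).
Reflexive (axiom T): yes — every world is R-related to itself.
Transitive (axiom 4): no — 7 R 1 and 1 R 5, but not 7 R 5.
Euclidean (axiom 5): no — 1 R 3 and 1 R 2, but not 3 R 2.
So F validates K, D, T; S4 would additionally require R to be transitive. The strongest is T.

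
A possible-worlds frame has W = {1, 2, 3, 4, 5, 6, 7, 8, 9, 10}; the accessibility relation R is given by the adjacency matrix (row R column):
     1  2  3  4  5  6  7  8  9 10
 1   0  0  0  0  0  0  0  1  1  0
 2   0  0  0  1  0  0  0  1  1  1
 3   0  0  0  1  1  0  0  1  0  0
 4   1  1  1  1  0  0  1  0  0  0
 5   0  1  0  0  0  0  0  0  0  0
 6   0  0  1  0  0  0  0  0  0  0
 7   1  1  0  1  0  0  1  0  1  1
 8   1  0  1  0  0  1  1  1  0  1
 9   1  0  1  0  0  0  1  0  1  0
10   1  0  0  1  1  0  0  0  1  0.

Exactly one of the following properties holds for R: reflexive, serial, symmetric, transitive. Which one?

serial

Reflexive: no — 1 is not related to itself.
Serial: yes — every world has a successor (e.g. 1 R 8).
Symmetric: no — 10 R 1 but not 1 R 10.
Transitive: no — 1 R 8 and 8 R 10, but not 1 R 10.
Only serial holds.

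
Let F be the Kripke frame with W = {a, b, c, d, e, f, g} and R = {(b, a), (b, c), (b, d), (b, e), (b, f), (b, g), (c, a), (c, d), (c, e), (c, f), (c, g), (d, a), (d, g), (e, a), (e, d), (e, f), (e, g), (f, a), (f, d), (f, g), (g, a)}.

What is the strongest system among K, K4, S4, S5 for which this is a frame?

Transitive (axiom 4): yes — every two-step R-path is closed by a direct edge.
Reflexive (axiom T): no — a is not related to itself.
Euclidean (axiom 5): no — b R a and b R c, but not a R c.
So F validates K, K4; S4 would additionally require R to be reflexive. The strongest is K4.

K4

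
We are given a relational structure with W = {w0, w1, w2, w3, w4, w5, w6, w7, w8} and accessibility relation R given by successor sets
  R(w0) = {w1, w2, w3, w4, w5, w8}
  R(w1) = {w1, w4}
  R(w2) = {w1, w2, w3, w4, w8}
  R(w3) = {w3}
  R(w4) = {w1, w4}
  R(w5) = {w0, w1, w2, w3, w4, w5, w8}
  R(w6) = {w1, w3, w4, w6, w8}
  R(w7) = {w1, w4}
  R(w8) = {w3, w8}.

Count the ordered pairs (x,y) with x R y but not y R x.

Enumerating: (w0,w1), (w0,w2), (w0,w3), (w0,w4), (w0,w8), (w2,w1), (w2,w3), (w2,w4), (w2,w8), (w5,w1), (w5,w2), (w5,w3), … and 9 more.
Total: 21.

21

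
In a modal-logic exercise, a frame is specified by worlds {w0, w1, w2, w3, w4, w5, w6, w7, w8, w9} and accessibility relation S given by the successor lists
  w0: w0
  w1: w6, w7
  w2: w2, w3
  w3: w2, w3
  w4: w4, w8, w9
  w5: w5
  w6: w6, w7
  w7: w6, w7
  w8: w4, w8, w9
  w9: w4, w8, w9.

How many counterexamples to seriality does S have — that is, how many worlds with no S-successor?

S is serial; there are no such worlds.

0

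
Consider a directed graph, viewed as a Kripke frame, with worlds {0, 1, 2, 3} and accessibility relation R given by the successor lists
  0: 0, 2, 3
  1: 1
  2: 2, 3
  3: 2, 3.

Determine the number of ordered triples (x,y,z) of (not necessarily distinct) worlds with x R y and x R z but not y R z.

2

Enumerating: (0,2,0), (0,3,0).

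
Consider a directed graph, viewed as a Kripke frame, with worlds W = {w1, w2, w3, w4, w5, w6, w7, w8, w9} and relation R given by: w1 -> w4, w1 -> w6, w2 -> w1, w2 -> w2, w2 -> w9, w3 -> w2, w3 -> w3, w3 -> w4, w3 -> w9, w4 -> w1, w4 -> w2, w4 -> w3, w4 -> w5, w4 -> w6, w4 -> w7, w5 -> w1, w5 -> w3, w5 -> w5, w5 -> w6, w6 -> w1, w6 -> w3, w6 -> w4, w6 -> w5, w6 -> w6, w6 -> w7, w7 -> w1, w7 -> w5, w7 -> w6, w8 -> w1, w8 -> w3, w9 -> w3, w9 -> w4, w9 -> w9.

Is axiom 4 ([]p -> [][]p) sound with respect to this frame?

No

The schema 4 characterises exactly the transitive frames.
Transitive: no — w1 R w4 and w4 R w2, but not w1 R w2.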